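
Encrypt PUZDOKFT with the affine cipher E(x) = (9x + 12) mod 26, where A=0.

P(15): 9·15+12=147≡17 → R
U(20): 9·20+12=192≡10 → K
Z(25): 9·25+12=237≡3 → D
D(3): 9·3+12=39≡13 → N
O(14): 9·14+12=138≡8 → I
K(10): 9·10+12=102≡24 → Y
F(5): 9·5+12=57≡5 → F
T(19): 9·19+12=183≡1 → B

RKDNIYFB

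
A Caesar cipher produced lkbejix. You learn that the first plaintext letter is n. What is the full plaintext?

nmdglkz

From the crib: l(11)−n(13)=-2≡24, so the shift is 24.
Subtract 24 from each ciphertext letter:
l(11): 11−24=-13≡13 → n
k(10): 10−24=-14≡12 → m
b(1): 1−24=-23≡3 → d
e(4): 4−24=-20≡6 → g
j(9): 9−24=-15≡11 → l
i(8): 8−24=-16≡10 → k
x(23): 23−24=-1≡25 → z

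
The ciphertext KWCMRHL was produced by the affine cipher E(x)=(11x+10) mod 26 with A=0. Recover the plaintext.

AUEMDVT

The inverse of 11 mod 26 is 19, since 11·19=209≡1. Apply D(y)=19·(y−10) mod 26:
K(10): 19·(10−10)=0 → A
W(22): 19·(22−10)=228≡20 → U
C(2): 19·(2−10)=-152≡4 → E
M(12): 19·(12−10)=38≡12 → M
R(17): 19·(17−10)=133≡3 → D
H(7): 19·(7−10)=-57≡21 → V
L(11): 19·(11−10)=19 → T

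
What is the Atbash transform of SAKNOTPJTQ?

HZPMLGKQGJ

S(18) → H(7)
A(0) → Z(25)
K(10) → P(15)
N(13) → M(12)
O(14) → L(11)
T(19) → G(6)
P(15) → K(10)
J(9) → Q(16)
T(19) → G(6)
Q(16) → J(9)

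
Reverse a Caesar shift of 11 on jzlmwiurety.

yoablxjgtin

j(9): 9−11=-2≡24 → y
z(25): 25−11=14 → o
l(11): 11−11=0 → a
m(12): 12−11=1 → b
w(22): 22−11=11 → l
i(8): 8−11=-3≡23 → x
u(20): 20−11=9 → j
r(17): 17−11=6 → g
e(4): 4−11=-7≡19 → t
t(19): 19−11=8 → i
y(24): 24−11=13 → n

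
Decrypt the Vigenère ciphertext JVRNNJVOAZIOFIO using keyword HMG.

Repeat the key across the ciphertext: HMGHMGHMGHMGHMG
J(9)−H(7): 2 → C
V(21)−M(12): 9 → J
R(17)−G(6): 11 → L
N(13)−H(7): 6 → G
N(13)−M(12): 1 → B
J(9)−G(6): 3 → D
V(21)−H(7): 14 → O
O(14)−M(12): 2 → C
A(0)−G(6): -6≡20 → U
Z(25)−H(7): 18 → S
I(8)−M(12): -4≡22 → W
O(14)−G(6): 8 → I
F(5)−H(7): -2≡24 → Y
I(8)−M(12): -4≡22 → W
O(14)−G(6): 8 → I

CJLGBDOCUSWIYWI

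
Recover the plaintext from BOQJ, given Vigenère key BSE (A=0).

Repeat the key across the ciphertext: BSEB
B(1)−B(1): 0 → A
O(14)−S(18): -4≡22 → W
Q(16)−E(4): 12 → M
J(9)−B(1): 8 → I

AWMI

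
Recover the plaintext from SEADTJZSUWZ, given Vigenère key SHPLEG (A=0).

Repeat the key across the ciphertext: SHPLEGSHPLE
S(18)−S(18): 0 → A
E(4)−H(7): -3≡23 → X
A(0)−P(15): -15≡11 → L
D(3)−L(11): -8≡18 → S
T(19)−E(4): 15 → P
J(9)−G(6): 3 → D
Z(25)−S(18): 7 → H
S(18)−H(7): 11 → L
U(20)−P(15): 5 → F
W(22)−L(11): 11 → L
Z(25)−E(4): 21 → V

AXLSPDHLFLV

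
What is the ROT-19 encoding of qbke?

q(16): 16+19=35≡9 → j
b(1): 1+19=20 → u
k(10): 10+19=29≡3 → d
e(4): 4+19=23 → x

judx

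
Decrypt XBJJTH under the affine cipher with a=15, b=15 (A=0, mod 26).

The inverse of 15 mod 26 is 7, since 15·7=105≡1. Apply D(y)=7·(y−15) mod 26:
X(23): 7·(23−15)=56≡4 → E
B(1): 7·(1−15)=-98≡6 → G
J(9): 7·(9−15)=-42≡10 → K
J(9): 7·(9−15)=-42≡10 → K
T(19): 7·(19−15)=28≡2 → C
H(7): 7·(7−15)=-56≡22 → W

EGKKCW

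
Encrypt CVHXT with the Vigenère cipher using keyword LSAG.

Repeat the key across the message: LSAGL
C(2)+L(11): 13 → N
V(21)+S(18): 39≡13 → N
H(7)+A(0): 7 → H
X(23)+G(6): 29≡3 → D
T(19)+L(11): 30≡4 → E

NNHDE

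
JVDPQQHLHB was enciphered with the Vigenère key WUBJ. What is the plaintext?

Repeat the key across the ciphertext: WUBJWUBJWU
J(9)−W(22): -13≡13 → N
V(21)−U(20): 1 → B
D(3)−B(1): 2 → C
P(15)−J(9): 6 → G
Q(16)−W(22): -6≡20 → U
Q(16)−U(20): -4≡22 → W
H(7)−B(1): 6 → G
L(11)−J(9): 2 → C
H(7)−W(22): -15≡11 → L
B(1)−U(20): -19≡7 → H

NBCGUWGCLH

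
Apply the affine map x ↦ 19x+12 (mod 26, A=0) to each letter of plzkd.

lntur

p(15): 19·15+12=297≡11 → l
l(11): 19·11+12=221≡13 → n
z(25): 19·25+12=487≡19 → t
k(10): 19·10+12=202≡20 → u
d(3): 19·3+12=69≡17 → r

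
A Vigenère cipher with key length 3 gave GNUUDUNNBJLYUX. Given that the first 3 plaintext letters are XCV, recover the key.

Subtract each crib letter from the matching ciphertext letter (mod 26):
G(6)−X(23)=-17≡9 → J
N(13)−C(2)=11 → L
U(20)−V(21)=-1≡25 → Z

JLZ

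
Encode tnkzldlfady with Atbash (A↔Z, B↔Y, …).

t(19) → g(6)
n(13) → m(12)
k(10) → p(15)
z(25) → a(0)
l(11) → o(14)
d(3) → w(22)
l(11) → o(14)
f(5) → u(20)
a(0) → z(25)
d(3) → w(22)
y(24) → b(1)

gmpaowouzwb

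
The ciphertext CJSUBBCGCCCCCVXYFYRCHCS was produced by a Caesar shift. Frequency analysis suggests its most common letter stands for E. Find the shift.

24

The most frequent ciphertext letter is C (appears 9 times).
C is position 2; E is position 4.
Shift = -2≡24.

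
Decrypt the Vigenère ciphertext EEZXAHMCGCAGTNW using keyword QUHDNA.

OKSUNHWIZZNGDTP

Repeat the key across the ciphertext: QUHDNAQUHDNAQUH
E(4)−Q(16): -12≡14 → O
E(4)−U(20): -16≡10 → K
Z(25)−H(7): 18 → S
X(23)−D(3): 20 → U
A(0)−N(13): -13≡13 → N
H(7)−A(0): 7 → H
M(12)−Q(16): -4≡22 → W
C(2)−U(20): -18≡8 → I
G(6)−H(7): -1≡25 → Z
C(2)−D(3): -1≡25 → Z
A(0)−N(13): -13≡13 → N
G(6)−A(0): 6 → G
T(19)−Q(16): 3 → D
N(13)−U(20): -7≡19 → T
W(22)−H(7): 15 → P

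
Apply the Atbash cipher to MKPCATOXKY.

NPKXZGLCPB

M(12) → N(13)
K(10) → P(15)
P(15) → K(10)
C(2) → X(23)
A(0) → Z(25)
T(19) → G(6)
O(14) → L(11)
X(23) → C(2)
K(10) → P(15)
Y(24) → B(1)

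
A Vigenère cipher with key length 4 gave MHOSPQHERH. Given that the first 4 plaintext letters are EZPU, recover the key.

IIZY

Subtract each crib letter from the matching ciphertext letter (mod 26):
M(12)−E(4)=8 → I
H(7)−Z(25)=-18≡8 → I
O(14)−P(15)=-1≡25 → Z
S(18)−U(20)=-2≡24 → Y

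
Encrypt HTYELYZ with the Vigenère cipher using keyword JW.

QPHAUUI

Repeat the key across the message: JWJWJWJ
H(7)+J(9): 16 → Q
T(19)+W(22): 41≡15 → P
Y(24)+J(9): 33≡7 → H
E(4)+W(22): 26≡0 → A
L(11)+J(9): 20 → U
Y(24)+W(22): 46≡20 → U
Z(25)+J(9): 34≡8 → I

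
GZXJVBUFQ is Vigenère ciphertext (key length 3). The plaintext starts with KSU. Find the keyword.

WHD

Subtract each crib letter from the matching ciphertext letter (mod 26):
G(6)−K(10)=-4≡22 → W
Z(25)−S(18)=7 → H
X(23)−U(20)=3 → D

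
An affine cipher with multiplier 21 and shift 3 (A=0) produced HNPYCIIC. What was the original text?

The inverse of 21 mod 26 is 5, since 21·5=105≡1. Apply D(y)=5·(y−3) mod 26:
H(7): 5·(7−3)=20 → U
N(13): 5·(13−3)=50≡24 → Y
P(15): 5·(15−3)=60≡8 → I
Y(24): 5·(24−3)=105≡1 → B
C(2): 5·(2−3)=-5≡21 → V
I(8): 5·(8−3)=25 → Z
I(8): 5·(8−3)=25 → Z
C(2): 5·(2−3)=-5≡21 → V

UYIBVZZV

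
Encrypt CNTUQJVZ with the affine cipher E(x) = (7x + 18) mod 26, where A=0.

GFVCADJL

C(2): 7·2+18=32≡6 → G
N(13): 7·13+18=109≡5 → F
T(19): 7·19+18=151≡21 → V
U(20): 7·20+18=158≡2 → C
Q(16): 7·16+18=130≡0 → A
J(9): 7·9+18=81≡3 → D
V(21): 7·21+18=165≡9 → J
Z(25): 7·25+18=193≡11 → L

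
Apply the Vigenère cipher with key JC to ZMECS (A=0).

Repeat the key across the message: JCJCJ
Z(25)+J(9): 34≡8 → I
M(12)+C(2): 14 → O
E(4)+J(9): 13 → N
C(2)+C(2): 4 → E
S(18)+J(9): 27≡1 → B

IONEB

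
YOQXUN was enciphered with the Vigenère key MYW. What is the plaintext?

MQULWR

Repeat the key across the ciphertext: MYWMYW
Y(24)−M(12): 12 → M
O(14)−Y(24): -10≡16 → Q
Q(16)−W(22): -6≡20 → U
X(23)−M(12): 11 → L
U(20)−Y(24): -4≡22 → W
N(13)−W(22): -9≡17 → R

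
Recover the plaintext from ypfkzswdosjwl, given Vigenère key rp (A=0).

Repeat the key across the ciphertext: rprprprprprpr
y(24)−r(17): 7 → h
p(15)−p(15): 0 → a
f(5)−r(17): -12≡14 → o
k(10)−p(15): -5≡21 → v
z(25)−r(17): 8 → i
s(18)−p(15): 3 → d
w(22)−r(17): 5 → f
d(3)−p(15): -12≡14 → o
o(14)−r(17): -3≡23 → x
s(18)−p(15): 3 → d
j(9)−r(17): -8≡18 → s
w(22)−p(15): 7 → h
l(11)−r(17): -6≡20 → u

haovidfoxdshu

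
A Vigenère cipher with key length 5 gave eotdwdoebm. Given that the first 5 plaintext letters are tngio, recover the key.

lbnvi

Subtract each crib letter from the matching ciphertext letter (mod 26):
e(4)−t(19)=-15≡11 → l
o(14)−n(13)=1 → b
t(19)−g(6)=13 → n
d(3)−i(8)=-5≡21 → v
w(22)−o(14)=8 → i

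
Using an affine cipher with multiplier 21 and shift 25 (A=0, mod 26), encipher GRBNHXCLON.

G(6): 21·6+25=151≡21 → V
R(17): 21·17+25=382≡18 → S
B(1): 21·1+25=46≡20 → U
N(13): 21·13+25=298≡12 → M
H(7): 21·7+25=172≡16 → Q
X(23): 21·23+25=508≡14 → O
C(2): 21·2+25=67≡15 → P
L(11): 21·11+25=256≡22 → W
O(14): 21·14+25=319≡7 → H
N(13): 21·13+25=298≡12 → M

VSUMQOPWHM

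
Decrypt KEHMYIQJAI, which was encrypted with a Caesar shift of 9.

BVYDPZHARZ

K(10): 10−9=1 → B
E(4): 4−9=-5≡21 → V
H(7): 7−9=-2≡24 → Y
M(12): 12−9=3 → D
Y(24): 24−9=15 → P
I(8): 8−9=-1≡25 → Z
Q(16): 16−9=7 → H
J(9): 9−9=0 → A
A(0): 0−9=-9≡17 → R
I(8): 8−9=-1≡25 → Z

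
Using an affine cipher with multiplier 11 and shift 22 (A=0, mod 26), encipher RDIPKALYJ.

R(17): 11·17+22=209≡1 → B
D(3): 11·3+22=55≡3 → D
I(8): 11·8+22=110≡6 → G
P(15): 11·15+22=187≡5 → F
K(10): 11·10+22=132≡2 → C
A(0): 11·0+22=22 → W
L(11): 11·11+22=143≡13 → N
Y(24): 11·24+22=286≡0 → A
J(9): 11·9+22=121≡17 → R

BDGFCWNAR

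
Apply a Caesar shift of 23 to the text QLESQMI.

NIBPNJF

Q(16): 16+23=39≡13 → N
L(11): 11+23=34≡8 → I
E(4): 4+23=27≡1 → B
S(18): 18+23=41≡15 → P
Q(16): 16+23=39≡13 → N
M(12): 12+23=35≡9 → J
I(8): 8+23=31≡5 → F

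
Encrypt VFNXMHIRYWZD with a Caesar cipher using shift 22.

RBJTIDENUSVZ

V(21): 21+22=43≡17 → R
F(5): 5+22=27≡1 → B
N(13): 13+22=35≡9 → J
X(23): 23+22=45≡19 → T
M(12): 12+22=34≡8 → I
H(7): 7+22=29≡3 → D
I(8): 8+22=30≡4 → E
R(17): 17+22=39≡13 → N
Y(24): 24+22=46≡20 → U
W(22): 22+22=44≡18 → S
Z(25): 25+22=47≡21 → V
D(3): 3+22=25 → Z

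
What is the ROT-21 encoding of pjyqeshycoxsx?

ketlznctxjsns

p(15): 15+21=36≡10 → k
j(9): 9+21=30≡4 → e
y(24): 24+21=45≡19 → t
q(16): 16+21=37≡11 → l
e(4): 4+21=25 → z
s(18): 18+21=39≡13 → n
h(7): 7+21=28≡2 → c
y(24): 24+21=45≡19 → t
c(2): 2+21=23 → x
o(14): 14+21=35≡9 → j
x(23): 23+21=44≡18 → s
s(18): 18+21=39≡13 → n
x(23): 23+21=44≡18 → s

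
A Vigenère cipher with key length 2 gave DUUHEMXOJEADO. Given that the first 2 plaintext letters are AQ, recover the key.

DE

Subtract each crib letter from the matching ciphertext letter (mod 26):
D(3)−A(0)=3 → D
U(20)−Q(16)=4 → E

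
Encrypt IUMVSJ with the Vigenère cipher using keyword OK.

WEAFGT

Repeat the key across the message: OKOKOK
I(8)+O(14): 22 → W
U(20)+K(10): 30≡4 → E
M(12)+O(14): 26≡0 → A
V(21)+K(10): 31≡5 → F
S(18)+O(14): 32≡6 → G
J(9)+K(10): 19 → T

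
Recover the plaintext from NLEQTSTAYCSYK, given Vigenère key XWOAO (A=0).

QPQQFVXMYOVCW

Repeat the key across the ciphertext: XWOAOXWOAOXWO
N(13)−X(23): -10≡16 → Q
L(11)−W(22): -11≡15 → P
E(4)−O(14): -10≡16 → Q
Q(16)−A(0): 16 → Q
T(19)−O(14): 5 → F
S(18)−X(23): -5≡21 → V
T(19)−W(22): -3≡23 → X
A(0)−O(14): -14≡12 → M
Y(24)−A(0): 24 → Y
C(2)−O(14): -12≡14 → O
S(18)−X(23): -5≡21 → V
Y(24)−W(22): 2 → C
K(10)−O(14): -4≡22 → W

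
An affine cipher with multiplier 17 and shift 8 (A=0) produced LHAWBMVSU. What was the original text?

RDYKVONWQ

The inverse of 17 mod 26 is 23, since 17·23=391≡1. Apply D(y)=23·(y−8) mod 26:
L(11): 23·(11−8)=69≡17 → R
H(7): 23·(7−8)=-23≡3 → D
A(0): 23·(0−8)=-184≡24 → Y
W(22): 23·(22−8)=322≡10 → K
B(1): 23·(1−8)=-161≡21 → V
M(12): 23·(12−8)=92≡14 → O
V(21): 23·(21−8)=299≡13 → N
S(18): 23·(18−8)=230≡22 → W
U(20): 23·(20−8)=276≡16 → Q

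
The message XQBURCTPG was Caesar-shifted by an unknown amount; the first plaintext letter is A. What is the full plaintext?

From the crib: X(23)−A(0)=23, so the shift is 23.
Subtract 23 from each ciphertext letter:
X(23): 23−23=0 → A
Q(16): 16−23=-7≡19 → T
B(1): 1−23=-22≡4 → E
U(20): 20−23=-3≡23 → X
R(17): 17−23=-6≡20 → U
C(2): 2−23=-21≡5 → F
T(19): 19−23=-4≡22 → W
P(15): 15−23=-8≡18 → S
G(6): 6−23=-17≡9 → J

ATEXUFWSJ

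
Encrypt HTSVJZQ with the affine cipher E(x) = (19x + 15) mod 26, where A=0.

SMTYEWH

H(7): 19·7+15=148≡18 → S
T(19): 19·19+15=376≡12 → M
S(18): 19·18+15=357≡19 → T
V(21): 19·21+15=414≡24 → Y
J(9): 19·9+15=186≡4 → E
Z(25): 19·25+15=490≡22 → W
Q(16): 19·16+15=319≡7 → H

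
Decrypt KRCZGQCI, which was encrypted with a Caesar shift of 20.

K(10): 10−20=-10≡16 → Q
R(17): 17−20=-3≡23 → X
C(2): 2−20=-18≡8 → I
Z(25): 25−20=5 → F
G(6): 6−20=-14≡12 → M
Q(16): 16−20=-4≡22 → W
C(2): 2−20=-18≡8 → I
I(8): 8−20=-12≡14 → O

QXIFMWIO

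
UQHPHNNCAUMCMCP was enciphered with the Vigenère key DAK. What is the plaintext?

RQXMHDKCQRMSJCF

Repeat the key across the ciphertext: DAKDAKDAKDAKDAK
U(20)−D(3): 17 → R
Q(16)−A(0): 16 → Q
H(7)−K(10): -3≡23 → X
P(15)−D(3): 12 → M
H(7)−A(0): 7 → H
N(13)−K(10): 3 → D
N(13)−D(3): 10 → K
C(2)−A(0): 2 → C
A(0)−K(10): -10≡16 → Q
U(20)−D(3): 17 → R
M(12)−A(0): 12 → M
C(2)−K(10): -8≡18 → S
M(12)−D(3): 9 → J
C(2)−A(0): 2 → C
P(15)−K(10): 5 → F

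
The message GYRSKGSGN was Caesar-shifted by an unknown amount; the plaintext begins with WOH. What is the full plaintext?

WOHIAWIWD

From the crib: G(6)−W(22)=-16≡10, so the shift is 10.
Subtract 10 from each ciphertext letter:
G(6): 6−10=-4≡22 → W
Y(24): 24−10=14 → O
R(17): 17−10=7 → H
S(18): 18−10=8 → I
K(10): 10−10=0 → A
G(6): 6−10=-4≡22 → W
S(18): 18−10=8 → I
G(6): 6−10=-4≡22 → W
N(13): 13−10=3 → D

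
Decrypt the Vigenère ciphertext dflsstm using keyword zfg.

Repeat the key across the ciphertext: zfgzfgz
d(3)−z(25): -22≡4 → e
f(5)−f(5): 0 → a
l(11)−g(6): 5 → f
s(18)−z(25): -7≡19 → t
s(18)−f(5): 13 → n
t(19)−g(6): 13 → n
m(12)−z(25): -13≡13 → n

eaftnnn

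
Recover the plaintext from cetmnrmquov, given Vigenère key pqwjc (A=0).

noxdlcwulmg

Repeat the key across the ciphertext: pqwjcpqwjcp
c(2)−p(15): -13≡13 → n
e(4)−q(16): -12≡14 → o
t(19)−w(22): -3≡23 → x
m(12)−j(9): 3 → d
n(13)−c(2): 11 → l
r(17)−p(15): 2 → c
m(12)−q(16): -4≡22 → w
q(16)−w(22): -6≡20 → u
u(20)−j(9): 11 → l
o(14)−c(2): 12 → m
v(21)−p(15): 6 → g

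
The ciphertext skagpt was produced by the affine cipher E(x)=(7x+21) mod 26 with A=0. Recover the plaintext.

hrxjow

The inverse of 7 mod 26 is 15, since 7·15=105≡1. Apply D(y)=15·(y−21) mod 26:
s(18): 15·(18−21)=-45≡7 → h
k(10): 15·(10−21)=-165≡17 → r
a(0): 15·(0−21)=-315≡23 → x
g(6): 15·(6−21)=-225≡9 → j
p(15): 15·(15−21)=-90≡14 → o
t(19): 15·(19−21)=-30≡22 → w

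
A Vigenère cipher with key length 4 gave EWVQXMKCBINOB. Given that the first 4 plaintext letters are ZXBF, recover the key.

Subtract each crib letter from the matching ciphertext letter (mod 26):
E(4)−Z(25)=-21≡5 → F
W(22)−X(23)=-1≡25 → Z
V(21)−B(1)=20 → U
Q(16)−F(5)=11 → L

FZUL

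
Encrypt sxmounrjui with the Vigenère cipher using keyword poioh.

Repeat the key across the message: poiohpoioh
s(18)+p(15): 33≡7 → h
x(23)+o(14): 37≡11 → l
m(12)+i(8): 20 → u
o(14)+o(14): 28≡2 → c
u(20)+h(7): 27≡1 → b
n(13)+p(15): 28≡2 → c
r(17)+o(14): 31≡5 → f
j(9)+i(8): 17 → r
u(20)+o(14): 34≡8 → i
i(8)+h(7): 15 → p

hlucbcfrip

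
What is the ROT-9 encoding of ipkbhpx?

rytkqyg

i(8): 8+9=17 → r
p(15): 15+9=24 → y
k(10): 10+9=19 → t
b(1): 1+9=10 → k
h(7): 7+9=16 → q
p(15): 15+9=24 → y
x(23): 23+9=32≡6 → g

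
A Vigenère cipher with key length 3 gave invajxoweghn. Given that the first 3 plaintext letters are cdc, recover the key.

Subtract each crib letter from the matching ciphertext letter (mod 26):
i(8)−c(2)=6 → g
n(13)−d(3)=10 → k
v(21)−c(2)=19 → t

gkt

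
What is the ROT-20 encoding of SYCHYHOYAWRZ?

MSWBSBISUQLT

S(18): 18+20=38≡12 → M
Y(24): 24+20=44≡18 → S
C(2): 2+20=22 → W
H(7): 7+20=27≡1 → B
Y(24): 24+20=44≡18 → S
H(7): 7+20=27≡1 → B
O(14): 14+20=34≡8 → I
Y(24): 24+20=44≡18 → S
A(0): 0+20=20 → U
W(22): 22+20=42≡16 → Q
R(17): 17+20=37≡11 → L
Z(25): 25+20=45≡19 → T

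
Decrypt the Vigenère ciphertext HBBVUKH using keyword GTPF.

Repeat the key across the ciphertext: GTPFGTP
H(7)−G(6): 1 → B
B(1)−T(19): -18≡8 → I
B(1)−P(15): -14≡12 → M
V(21)−F(5): 16 → Q
U(20)−G(6): 14 → O
K(10)−T(19): -9≡17 → R
H(7)−P(15): -8≡18 → S

BIMQORS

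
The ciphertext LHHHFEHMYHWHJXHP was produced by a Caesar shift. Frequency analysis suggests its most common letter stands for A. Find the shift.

7

The most frequent ciphertext letter is H (appears 7 times).
H is position 7; A is position 0.
Shift = 7.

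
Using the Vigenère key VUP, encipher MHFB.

Repeat the key across the message: VUPV
M(12)+V(21): 33≡7 → H
H(7)+U(20): 27≡1 → B
F(5)+P(15): 20 → U
B(1)+V(21): 22 → W

HBUW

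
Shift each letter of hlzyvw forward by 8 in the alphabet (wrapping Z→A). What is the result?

pthgde

h(7): 7+8=15 → p
l(11): 11+8=19 → t
z(25): 25+8=33≡7 → h
y(24): 24+8=32≡6 → g
v(21): 21+8=29≡3 → d
w(22): 22+8=30≡4 → e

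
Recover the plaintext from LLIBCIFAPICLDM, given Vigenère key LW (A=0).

Repeat the key across the ciphertext: LWLWLWLWLWLWLW
L(11)−L(11): 0 → A
L(11)−W(22): -11≡15 → P
I(8)−L(11): -3≡23 → X
B(1)−W(22): -21≡5 → F
C(2)−L(11): -9≡17 → R
I(8)−W(22): -14≡12 → M
F(5)−L(11): -6≡20 → U
A(0)−W(22): -22≡4 → E
P(15)−L(11): 4 → E
I(8)−W(22): -14≡12 → M
C(2)−L(11): -9≡17 → R
L(11)−W(22): -11≡15 → P
D(3)−L(11): -8≡18 → S
M(12)−W(22): -10≡16 → Q

APXFRMUEEMRPSQ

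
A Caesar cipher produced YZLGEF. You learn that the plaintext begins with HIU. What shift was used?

From the crib: Y(24)−H(7)=17, so the shift is 17.

17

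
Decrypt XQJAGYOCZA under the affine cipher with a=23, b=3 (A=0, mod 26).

CNYBZTFJKB

The inverse of 23 mod 26 is 17, since 23·17=391≡1. Apply D(y)=17·(y−3) mod 26:
X(23): 17·(23−3)=340≡2 → C
Q(16): 17·(16−3)=221≡13 → N
J(9): 17·(9−3)=102≡24 → Y
A(0): 17·(0−3)=-51≡1 → B
G(6): 17·(6−3)=51≡25 → Z
Y(24): 17·(24−3)=357≡19 → T
O(14): 17·(14−3)=187≡5 → F
C(2): 17·(2−3)=-17≡9 → J
Z(25): 17·(25−3)=374≡10 → K
A(0): 17·(0−3)=-51≡1 → B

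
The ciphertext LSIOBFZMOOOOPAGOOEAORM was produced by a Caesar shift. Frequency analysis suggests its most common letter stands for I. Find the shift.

The most frequent ciphertext letter is O (appears 8 times).
O is position 14; I is position 8.
Shift = 6.

6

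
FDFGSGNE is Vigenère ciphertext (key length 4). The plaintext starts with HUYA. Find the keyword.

Subtract each crib letter from the matching ciphertext letter (mod 26):
F(5)−H(7)=-2≡24 → Y
D(3)−U(20)=-17≡9 → J
F(5)−Y(24)=-19≡7 → H
G(6)−A(0)=6 → G

YJHG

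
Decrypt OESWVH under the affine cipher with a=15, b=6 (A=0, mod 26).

The inverse of 15 mod 26 is 7, since 15·7=105≡1. Apply D(y)=7·(y−6) mod 26:
O(14): 7·(14−6)=56≡4 → E
E(4): 7·(4−6)=-14≡12 → M
S(18): 7·(18−6)=84≡6 → G
W(22): 7·(22−6)=112≡8 → I
V(21): 7·(21−6)=105≡1 → B
H(7): 7·(7−6)=7 → H

EMGIBH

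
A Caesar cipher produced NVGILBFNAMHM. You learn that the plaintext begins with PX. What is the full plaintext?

PXIKNDHPCOJO

From the crib: N(13)−P(15)=-2≡24, so the shift is 24.
Subtract 24 from each ciphertext letter:
N(13): 13−24=-11≡15 → P
V(21): 21−24=-3≡23 → X
G(6): 6−24=-18≡8 → I
I(8): 8−24=-16≡10 → K
L(11): 11−24=-13≡13 → N
B(1): 1−24=-23≡3 → D
F(5): 5−24=-19≡7 → H
N(13): 13−24=-11≡15 → P
A(0): 0−24=-24≡2 → C
M(12): 12−24=-12≡14 → O
H(7): 7−24=-17≡9 → J
M(12): 12−24=-12≡14 → O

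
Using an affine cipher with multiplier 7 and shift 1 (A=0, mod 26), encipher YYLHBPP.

NNAYICC

Y(24): 7·24+1=169≡13 → N
Y(24): 7·24+1=169≡13 → N
L(11): 7·11+1=78≡0 → A
H(7): 7·7+1=50≡24 → Y
B(1): 7·1+1=8 → I
P(15): 7·15+1=106≡2 → C
P(15): 7·15+1=106≡2 → C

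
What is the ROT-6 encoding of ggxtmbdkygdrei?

g(6): 6+6=12 → m
g(6): 6+6=12 → m
x(23): 23+6=29≡3 → d
t(19): 19+6=25 → z
m(12): 12+6=18 → s
b(1): 1+6=7 → h
d(3): 3+6=9 → j
k(10): 10+6=16 → q
y(24): 24+6=30≡4 → e
g(6): 6+6=12 → m
d(3): 3+6=9 → j
r(17): 17+6=23 → x
e(4): 4+6=10 → k
i(8): 8+6=14 → o

mmdzshjqemjxko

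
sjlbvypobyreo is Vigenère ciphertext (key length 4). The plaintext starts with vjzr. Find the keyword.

xamk

Subtract each crib letter from the matching ciphertext letter (mod 26):
s(18)−v(21)=-3≡23 → x
j(9)−j(9)=0 → a
l(11)−z(25)=-14≡12 → m
b(1)−r(17)=-16≡10 → k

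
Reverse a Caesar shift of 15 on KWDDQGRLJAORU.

K(10): 10−15=-5≡21 → V
W(22): 22−15=7 → H
D(3): 3−15=-12≡14 → O
D(3): 3−15=-12≡14 → O
Q(16): 16−15=1 → B
G(6): 6−15=-9≡17 → R
R(17): 17−15=2 → C
L(11): 11−15=-4≡22 → W
J(9): 9−15=-6≡20 → U
A(0): 0−15=-15≡11 → L
O(14): 14−15=-1≡25 → Z
R(17): 17−15=2 → C
U(20): 20−15=5 → F

VHOOBRCWULZCF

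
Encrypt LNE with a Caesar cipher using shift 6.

RTK

L(11): 11+6=17 → R
N(13): 13+6=19 → T
E(4): 4+6=10 → K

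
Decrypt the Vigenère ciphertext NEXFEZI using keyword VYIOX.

SGPRHEK

Repeat the key across the ciphertext: VYIOXVY
N(13)−V(21): -8≡18 → S
E(4)−Y(24): -20≡6 → G
X(23)−I(8): 15 → P
F(5)−O(14): -9≡17 → R
E(4)−X(23): -19≡7 → H
Z(25)−V(21): 4 → E
I(8)−Y(24): -16≡10 → K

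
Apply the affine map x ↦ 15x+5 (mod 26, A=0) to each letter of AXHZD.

A(0): 15·0+5=5 → F
X(23): 15·23+5=350≡12 → M
H(7): 15·7+5=110≡6 → G
Z(25): 15·25+5=380≡16 → Q
D(3): 15·3+5=50≡24 → Y

FMGQY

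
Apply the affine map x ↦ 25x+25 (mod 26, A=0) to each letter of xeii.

x(23): 25·23+25=600≡2 → c
e(4): 25·4+25=125≡21 → v
i(8): 25·8+25=225≡17 → r
i(8): 25·8+25=225≡17 → r

cvrr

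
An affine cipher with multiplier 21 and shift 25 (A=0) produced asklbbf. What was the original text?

frdikke

The inverse of 21 mod 26 is 5, since 21·5=105≡1. Apply D(y)=5·(y−25) mod 26:
a(0): 5·(0−25)=-125≡5 → f
s(18): 5·(18−25)=-35≡17 → r
k(10): 5·(10−25)=-75≡3 → d
l(11): 5·(11−25)=-70≡8 → i
b(1): 5·(1−25)=-120≡10 → k
b(1): 5·(1−25)=-120≡10 → k
f(5): 5·(5−25)=-100≡4 → e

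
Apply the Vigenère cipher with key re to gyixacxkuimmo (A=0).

xczbrgoolmdqf

Repeat the key across the message: rerererererer
g(6)+r(17): 23 → x
y(24)+e(4): 28≡2 → c
i(8)+r(17): 25 → z
x(23)+e(4): 27≡1 → b
a(0)+r(17): 17 → r
c(2)+e(4): 6 → g
x(23)+r(17): 40≡14 → o
k(10)+e(4): 14 → o
u(20)+r(17): 37≡11 → l
i(8)+e(4): 12 → m
m(12)+r(17): 29≡3 → d
m(12)+e(4): 16 → q
o(14)+r(17): 31≡5 → f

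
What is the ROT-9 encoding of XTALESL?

GCJUNBU

X(23): 23+9=32≡6 → G
T(19): 19+9=28≡2 → C
A(0): 0+9=9 → J
L(11): 11+9=20 → U
E(4): 4+9=13 → N
S(18): 18+9=27≡1 → B
L(11): 11+9=20 → U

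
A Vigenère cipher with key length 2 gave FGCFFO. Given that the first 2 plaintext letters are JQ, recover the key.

Subtract each crib letter from the matching ciphertext letter (mod 26):
F(5)−J(9)=-4≡22 → W
G(6)−Q(16)=-10≡16 → Q

WQ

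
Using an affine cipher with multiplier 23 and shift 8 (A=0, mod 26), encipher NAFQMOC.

VITMYSC

N(13): 23·13+8=307≡21 → V
A(0): 23·0+8=8 → I
F(5): 23·5+8=123≡19 → T
Q(16): 23·16+8=376≡12 → M
M(12): 23·12+8=284≡24 → Y
O(14): 23·14+8=330≡18 → S
C(2): 23·2+8=54≡2 → C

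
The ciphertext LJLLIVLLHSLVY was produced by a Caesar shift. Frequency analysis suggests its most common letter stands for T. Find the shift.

18

The most frequent ciphertext letter is L (appears 6 times).
L is position 11; T is position 19.
Shift = -8≡18.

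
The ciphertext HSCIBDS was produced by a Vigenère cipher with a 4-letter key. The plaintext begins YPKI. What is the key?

Subtract each crib letter from the matching ciphertext letter (mod 26):
H(7)−Y(24)=-17≡9 → J
S(18)−P(15)=3 → D
C(2)−K(10)=-8≡18 → S
I(8)−I(8)=0 → A

JDSA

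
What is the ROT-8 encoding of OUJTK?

O(14): 14+8=22 → W
U(20): 20+8=28≡2 → C
J(9): 9+8=17 → R
T(19): 19+8=27≡1 → B
K(10): 10+8=18 → S

WCRBS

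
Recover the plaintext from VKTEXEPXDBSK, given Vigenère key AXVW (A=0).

VNYIXHUBDEXO

Repeat the key across the ciphertext: AXVWAXVWAXVW
V(21)−A(0): 21 → V
K(10)−X(23): -13≡13 → N
T(19)−V(21): -2≡24 → Y
E(4)−W(22): -18≡8 → I
X(23)−A(0): 23 → X
E(4)−X(23): -19≡7 → H
P(15)−V(21): -6≡20 → U
X(23)−W(22): 1 → B
D(3)−A(0): 3 → D
B(1)−X(23): -22≡4 → E
S(18)−V(21): -3≡23 → X
K(10)−W(22): -12≡14 → O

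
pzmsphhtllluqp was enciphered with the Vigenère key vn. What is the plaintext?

umrfuumgqyqhvc

Repeat the key across the ciphertext: vnvnvnvnvnvnvn
p(15)−v(21): -6≡20 → u
z(25)−n(13): 12 → m
m(12)−v(21): -9≡17 → r
s(18)−n(13): 5 → f
p(15)−v(21): -6≡20 → u
h(7)−n(13): -6≡20 → u
h(7)−v(21): -14≡12 → m
t(19)−n(13): 6 → g
l(11)−v(21): -10≡16 → q
l(11)−n(13): -2≡24 → y
l(11)−v(21): -10≡16 → q
u(20)−n(13): 7 → h
q(16)−v(21): -5≡21 → v
p(15)−n(13): 2 → c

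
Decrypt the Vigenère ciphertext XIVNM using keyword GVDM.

RNSBG

Repeat the key across the ciphertext: GVDMG
X(23)−G(6): 17 → R
I(8)−V(21): -13≡13 → N
V(21)−D(3): 18 → S
N(13)−M(12): 1 → B
M(12)−G(6): 6 → G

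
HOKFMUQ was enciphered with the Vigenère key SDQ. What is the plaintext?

PLUNJEY

Repeat the key across the ciphertext: SDQSDQS
H(7)−S(18): -11≡15 → P
O(14)−D(3): 11 → L
K(10)−Q(16): -6≡20 → U
F(5)−S(18): -13≡13 → N
M(12)−D(3): 9 → J
U(20)−Q(16): 4 → E
Q(16)−S(18): -2≡24 → Y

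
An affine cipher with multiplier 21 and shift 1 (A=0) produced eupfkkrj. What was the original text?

prsuttco

The inverse of 21 mod 26 is 5, since 21·5=105≡1. Apply D(y)=5·(y−1) mod 26:
e(4): 5·(4−1)=15 → p
u(20): 5·(20−1)=95≡17 → r
p(15): 5·(15−1)=70≡18 → s
f(5): 5·(5−1)=20 → u
k(10): 5·(10−1)=45≡19 → t
k(10): 5·(10−1)=45≡19 → t
r(17): 5·(17−1)=80≡2 → c
j(9): 5·(9−1)=40≡14 → o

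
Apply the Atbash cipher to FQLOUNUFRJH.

F(5) → U(20)
Q(16) → J(9)
L(11) → O(14)
O(14) → L(11)
U(20) → F(5)
N(13) → M(12)
U(20) → F(5)
F(5) → U(20)
R(17) → I(8)
J(9) → Q(16)
H(7) → S(18)

UJOLFMFUIQS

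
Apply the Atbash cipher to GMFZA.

TNUAZ

G(6) → T(19)
M(12) → N(13)
F(5) → U(20)
Z(25) → A(0)
A(0) → Z(25)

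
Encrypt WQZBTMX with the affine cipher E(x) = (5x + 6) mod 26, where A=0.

W(22): 5·22+6=116≡12 → M
Q(16): 5·16+6=86≡8 → I
Z(25): 5·25+6=131≡1 → B
B(1): 5·1+6=11 → L
T(19): 5·19+6=101≡23 → X
M(12): 5·12+6=66≡14 → O
X(23): 5·23+6=121≡17 → R

MIBLXOR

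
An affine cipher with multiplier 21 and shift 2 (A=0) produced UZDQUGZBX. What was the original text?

MLFSMULVB

The inverse of 21 mod 26 is 5, since 21·5=105≡1. Apply D(y)=5·(y−2) mod 26:
U(20): 5·(20−2)=90≡12 → M
Z(25): 5·(25−2)=115≡11 → L
D(3): 5·(3−2)=5 → F
Q(16): 5·(16−2)=70≡18 → S
U(20): 5·(20−2)=90≡12 → M
G(6): 5·(6−2)=20 → U
Z(25): 5·(25−2)=115≡11 → L
B(1): 5·(1−2)=-5≡21 → V
X(23): 5·(23−2)=105≡1 → B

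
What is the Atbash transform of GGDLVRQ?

G(6) → T(19)
G(6) → T(19)
D(3) → W(22)
L(11) → O(14)
V(21) → E(4)
R(17) → I(8)
Q(16) → J(9)

TTWOEIJ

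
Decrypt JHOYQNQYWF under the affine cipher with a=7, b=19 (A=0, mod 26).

The inverse of 7 mod 26 is 15, since 7·15=105≡1. Apply D(y)=15·(y−19) mod 26:
J(9): 15·(9−19)=-150≡6 → G
H(7): 15·(7−19)=-180≡2 → C
O(14): 15·(14−19)=-75≡3 → D
Y(24): 15·(24−19)=75≡23 → X
Q(16): 15·(16−19)=-45≡7 → H
N(13): 15·(13−19)=-90≡14 → O
Q(16): 15·(16−19)=-45≡7 → H
Y(24): 15·(24−19)=75≡23 → X
W(22): 15·(22−19)=45≡19 → T
F(5): 15·(5−19)=-210≡24 → Y

GCDXHOHXTY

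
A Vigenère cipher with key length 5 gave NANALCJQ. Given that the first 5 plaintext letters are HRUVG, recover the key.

GJTFF

Subtract each crib letter from the matching ciphertext letter (mod 26):
N(13)−H(7)=6 → G
A(0)−R(17)=-17≡9 → J
N(13)−U(20)=-7≡19 → T
A(0)−V(21)=-21≡5 → F
L(11)−G(6)=5 → F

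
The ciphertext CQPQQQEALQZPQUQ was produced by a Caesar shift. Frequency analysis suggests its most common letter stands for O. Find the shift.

The most frequent ciphertext letter is Q (appears 7 times).
Q is position 16; O is position 14.
Shift = 2.

2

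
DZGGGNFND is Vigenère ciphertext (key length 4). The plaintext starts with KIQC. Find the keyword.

Subtract each crib letter from the matching ciphertext letter (mod 26):
D(3)−K(10)=-7≡19 → T
Z(25)−I(8)=17 → R
G(6)−Q(16)=-10≡16 → Q
G(6)−C(2)=4 → E

TRQE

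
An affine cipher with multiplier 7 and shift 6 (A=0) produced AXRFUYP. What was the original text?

OVJLCKF

The inverse of 7 mod 26 is 15, since 7·15=105≡1. Apply D(y)=15·(y−6) mod 26:
A(0): 15·(0−6)=-90≡14 → O
X(23): 15·(23−6)=255≡21 → V
R(17): 15·(17−6)=165≡9 → J
F(5): 15·(5−6)=-15≡11 → L
U(20): 15·(20−6)=210≡2 → C
Y(24): 15·(24−6)=270≡10 → K
P(15): 15·(15−6)=135≡5 → F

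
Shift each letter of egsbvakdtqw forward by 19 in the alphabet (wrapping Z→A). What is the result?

xzluotdwmjp

e(4): 4+19=23 → x
g(6): 6+19=25 → z
s(18): 18+19=37≡11 → l
b(1): 1+19=20 → u
v(21): 21+19=40≡14 → o
a(0): 0+19=19 → t
k(10): 10+19=29≡3 → d
d(3): 3+19=22 → w
t(19): 19+19=38≡12 → m
q(16): 16+19=35≡9 → j
w(22): 22+19=41≡15 → p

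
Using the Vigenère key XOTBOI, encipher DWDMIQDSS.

Repeat the key across the message: XOTBOIXOT
D(3)+X(23): 26≡0 → A
W(22)+O(14): 36≡10 → K
D(3)+T(19): 22 → W
M(12)+B(1): 13 → N
I(8)+O(14): 22 → W
Q(16)+I(8): 24 → Y
D(3)+X(23): 26≡0 → A
S(18)+O(14): 32≡6 → G
S(18)+T(19): 37≡11 → L

AKWNWYAGL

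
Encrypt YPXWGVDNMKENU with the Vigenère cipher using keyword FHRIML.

Repeat the key across the message: FHRIMLFHRIMLF
Y(24)+F(5): 29≡3 → D
P(15)+H(7): 22 → W
X(23)+R(17): 40≡14 → O
W(22)+I(8): 30≡4 → E
G(6)+M(12): 18 → S
V(21)+L(11): 32≡6 → G
D(3)+F(5): 8 → I
N(13)+H(7): 20 → U
M(12)+R(17): 29≡3 → D
K(10)+I(8): 18 → S
E(4)+M(12): 16 → Q
N(13)+L(11): 24 → Y
U(20)+F(5): 25 → Z

DWOESGIUDSQYZ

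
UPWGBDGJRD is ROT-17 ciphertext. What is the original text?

U(20): 20−17=3 → D
P(15): 15−17=-2≡24 → Y
W(22): 22−17=5 → F
G(6): 6−17=-11≡15 → P
B(1): 1−17=-16≡10 → K
D(3): 3−17=-14≡12 → M
G(6): 6−17=-11≡15 → P
J(9): 9−17=-8≡18 → S
R(17): 17−17=0 → A
D(3): 3−17=-14≡12 → M

DYFPKMPSAM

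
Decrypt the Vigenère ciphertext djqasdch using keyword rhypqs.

Repeat the key across the ciphertext: rhypqsrh
d(3)−r(17): -14≡12 → m
j(9)−h(7): 2 → c
q(16)−y(24): -8≡18 → s
a(0)−p(15): -15≡11 → l
s(18)−q(16): 2 → c
d(3)−s(18): -15≡11 → l
c(2)−r(17): -15≡11 → l
h(7)−h(7): 0 → a

mcslclla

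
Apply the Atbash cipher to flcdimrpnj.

f(5) → u(20)
l(11) → o(14)
c(2) → x(23)
d(3) → w(22)
i(8) → r(17)
m(12) → n(13)
r(17) → i(8)
p(15) → k(10)
n(13) → m(12)
j(9) → q(16)

uoxwrnikmq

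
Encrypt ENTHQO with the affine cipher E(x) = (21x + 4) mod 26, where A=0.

E(4): 21·4+4=88≡10 → K
N(13): 21·13+4=277≡17 → R
T(19): 21·19+4=403≡13 → N
H(7): 21·7+4=151≡21 → V
Q(16): 21·16+4=340≡2 → C
O(14): 21·14+4=298≡12 → M

KRNVCM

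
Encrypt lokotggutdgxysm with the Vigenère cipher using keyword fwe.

Repeat the key across the message: fwefwefwefwefwe
l(11)+f(5): 16 → q
o(14)+w(22): 36≡10 → k
k(10)+e(4): 14 → o
o(14)+f(5): 19 → t
t(19)+w(22): 41≡15 → p
g(6)+e(4): 10 → k
g(6)+f(5): 11 → l
u(20)+w(22): 42≡16 → q
t(19)+e(4): 23 → x
d(3)+f(5): 8 → i
g(6)+w(22): 28≡2 → c
x(23)+e(4): 27≡1 → b
y(24)+f(5): 29≡3 → d
s(18)+w(22): 40≡14 → o
m(12)+e(4): 16 → q

qkotpklqxicbdoq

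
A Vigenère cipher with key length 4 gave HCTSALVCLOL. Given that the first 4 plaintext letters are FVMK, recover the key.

Subtract each crib letter from the matching ciphertext letter (mod 26):
H(7)−F(5)=2 → C
C(2)−V(21)=-19≡7 → H
T(19)−M(12)=7 → H
S(18)−K(10)=8 → I

CHHI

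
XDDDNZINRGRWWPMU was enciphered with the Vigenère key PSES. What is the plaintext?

ILZLYHEVCONEHXIC

Repeat the key across the ciphertext: PSESPSESPSESPSES
X(23)−P(15): 8 → I
D(3)−S(18): -15≡11 → L
D(3)−E(4): -1≡25 → Z
D(3)−S(18): -15≡11 → L
N(13)−P(15): -2≡24 → Y
Z(25)−S(18): 7 → H
I(8)−E(4): 4 → E
N(13)−S(18): -5≡21 → V
R(17)−P(15): 2 → C
G(6)−S(18): -12≡14 → O
R(17)−E(4): 13 → N
W(22)−S(18): 4 → E
W(22)−P(15): 7 → H
P(15)−S(18): -3≡23 → X
M(12)−E(4): 8 → I
U(20)−S(18): 2 → C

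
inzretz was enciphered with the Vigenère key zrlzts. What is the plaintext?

Repeat the key across the ciphertext: zrlztsz
i(8)−z(25): -17≡9 → j
n(13)−r(17): -4≡22 → w
z(25)−l(11): 14 → o
r(17)−z(25): -8≡18 → s
e(4)−t(19): -15≡11 → l
t(19)−s(18): 1 → b
z(25)−z(25): 0 → a

jwoslba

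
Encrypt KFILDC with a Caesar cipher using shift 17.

BWZCUT

K(10): 10+17=27≡1 → B
F(5): 5+17=22 → W
I(8): 8+17=25 → Z
L(11): 11+17=28≡2 → C
D(3): 3+17=20 → U
C(2): 2+17=19 → T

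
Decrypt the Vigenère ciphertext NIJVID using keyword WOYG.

RULPMP

Repeat the key across the ciphertext: WOYGWO
N(13)−W(22): -9≡17 → R
I(8)−O(14): -6≡20 → U
J(9)−Y(24): -15≡11 → L
V(21)−G(6): 15 → P
I(8)−W(22): -14≡12 → M
D(3)−O(14): -11≡15 → P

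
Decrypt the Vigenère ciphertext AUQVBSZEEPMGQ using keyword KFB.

Repeat the key across the ciphertext: KFBKFBKFBKFBK
A(0)−K(10): -10≡16 → Q
U(20)−F(5): 15 → P
Q(16)−B(1): 15 → P
V(21)−K(10): 11 → L
B(1)−F(5): -4≡22 → W
S(18)−B(1): 17 → R
Z(25)−K(10): 15 → P
E(4)−F(5): -1≡25 → Z
E(4)−B(1): 3 → D
P(15)−K(10): 5 → F
M(12)−F(5): 7 → H
G(6)−B(1): 5 → F
Q(16)−K(10): 6 → G

QPPLWRPZDFHFG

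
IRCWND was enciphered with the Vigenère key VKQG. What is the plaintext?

NHMQST

Repeat the key across the ciphertext: VKQGVK
I(8)−V(21): -13≡13 → N
R(17)−K(10): 7 → H
C(2)−Q(16): -14≡12 → M
W(22)−G(6): 16 → Q
N(13)−V(21): -8≡18 → S
D(3)−K(10): -7≡19 → T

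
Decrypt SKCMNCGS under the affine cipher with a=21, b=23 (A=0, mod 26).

The inverse of 21 mod 26 is 5, since 21·5=105≡1. Apply D(y)=5·(y−23) mod 26:
S(18): 5·(18−23)=-25≡1 → B
K(10): 5·(10−23)=-65≡13 → N
C(2): 5·(2−23)=-105≡25 → Z
M(12): 5·(12−23)=-55≡23 → X
N(13): 5·(13−23)=-50≡2 → C
C(2): 5·(2−23)=-105≡25 → Z
G(6): 5·(6−23)=-85≡19 → T
S(18): 5·(18−23)=-25≡1 → B

BNZXCZTB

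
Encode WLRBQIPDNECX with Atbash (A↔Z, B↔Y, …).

W(22) → D(3)
L(11) → O(14)
R(17) → I(8)
B(1) → Y(24)
Q(16) → J(9)
I(8) → R(17)
P(15) → K(10)
D(3) → W(22)
N(13) → M(12)
E(4) → V(21)
C(2) → X(23)
X(23) → C(2)

DOIYJRKWMVXC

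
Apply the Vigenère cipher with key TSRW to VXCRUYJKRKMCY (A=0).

Repeat the key across the message: TSRWTSRWTSRWT
V(21)+T(19): 40≡14 → O
X(23)+S(18): 41≡15 → P
C(2)+R(17): 19 → T
R(17)+W(22): 39≡13 → N
U(20)+T(19): 39≡13 → N
Y(24)+S(18): 42≡16 → Q
J(9)+R(17): 26≡0 → A
K(10)+W(22): 32≡6 → G
R(17)+T(19): 36≡10 → K
K(10)+S(18): 28≡2 → C
M(12)+R(17): 29≡3 → D
C(2)+W(22): 24 → Y
Y(24)+T(19): 43≡17 → R

OPTNNQAGKCDYR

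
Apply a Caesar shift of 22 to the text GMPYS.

CILUO

G(6): 6+22=28≡2 → C
M(12): 12+22=34≡8 → I
P(15): 15+22=37≡11 → L
Y(24): 24+22=46≡20 → U
S(18): 18+22=40≡14 → O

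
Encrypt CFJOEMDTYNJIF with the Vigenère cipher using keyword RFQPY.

Repeat the key across the message: RFQPYRFQPYRFQ
C(2)+R(17): 19 → T
F(5)+F(5): 10 → K
J(9)+Q(16): 25 → Z
O(14)+P(15): 29≡3 → D
E(4)+Y(24): 28≡2 → C
M(12)+R(17): 29≡3 → D
D(3)+F(5): 8 → I
T(19)+Q(16): 35≡9 → J
Y(24)+P(15): 39≡13 → N
N(13)+Y(24): 37≡11 → L
J(9)+R(17): 26≡0 → A
I(8)+F(5): 13 → N
F(5)+Q(16): 21 → V

TKZDCDIJNLANV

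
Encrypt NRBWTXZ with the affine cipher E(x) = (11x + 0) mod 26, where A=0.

N(13): 11·13+0=143≡13 → N
R(17): 11·17+0=187≡5 → F
B(1): 11·1+0=11 → L
W(22): 11·22+0=242≡8 → I
T(19): 11·19+0=209≡1 → B
X(23): 11·23+0=253≡19 → T
Z(25): 11·25+0=275≡15 → P

NFLIBTP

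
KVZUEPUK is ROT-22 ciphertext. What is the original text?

OZDYITYO

K(10): 10−22=-12≡14 → O
V(21): 21−22=-1≡25 → Z
Z(25): 25−22=3 → D
U(20): 20−22=-2≡24 → Y
E(4): 4−22=-18≡8 → I
P(15): 15−22=-7≡19 → T
U(20): 20−22=-2≡24 → Y
K(10): 10−22=-12≡14 → O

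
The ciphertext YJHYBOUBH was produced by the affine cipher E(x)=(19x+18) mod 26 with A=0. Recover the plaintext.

OFJOVIWVJ

The inverse of 19 mod 26 is 11, since 19·11=209≡1. Apply D(y)=11·(y−18) mod 26:
Y(24): 11·(24−18)=66≡14 → O
J(9): 11·(9−18)=-99≡5 → F
H(7): 11·(7−18)=-121≡9 → J
Y(24): 11·(24−18)=66≡14 → O
B(1): 11·(1−18)=-187≡21 → V
O(14): 11·(14−18)=-44≡8 → I
U(20): 11·(20−18)=22 → W
B(1): 11·(1−18)=-187≡21 → V
H(7): 11·(7−18)=-121≡9 → J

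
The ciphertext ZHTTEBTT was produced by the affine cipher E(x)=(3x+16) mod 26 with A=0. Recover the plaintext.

DXBBWVBB

The inverse of 3 mod 26 is 9, since 3·9=27≡1. Apply D(y)=9·(y−16) mod 26:
Z(25): 9·(25−16)=81≡3 → D
H(7): 9·(7−16)=-81≡23 → X
T(19): 9·(19−16)=27≡1 → B
T(19): 9·(19−16)=27≡1 → B
E(4): 9·(4−16)=-108≡22 → W
B(1): 9·(1−16)=-135≡21 → V
T(19): 9·(19−16)=27≡1 → B
T(19): 9·(19−16)=27≡1 → B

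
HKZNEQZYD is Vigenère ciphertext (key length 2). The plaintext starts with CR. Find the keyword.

Subtract each crib letter from the matching ciphertext letter (mod 26):
H(7)−C(2)=5 → F
K(10)−R(17)=-7≡19 → T

FT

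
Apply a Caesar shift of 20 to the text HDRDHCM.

H(7): 7+20=27≡1 → B
D(3): 3+20=23 → X
R(17): 17+20=37≡11 → L
D(3): 3+20=23 → X
H(7): 7+20=27≡1 → B
C(2): 2+20=22 → W
M(12): 12+20=32≡6 → G

BXLXBWG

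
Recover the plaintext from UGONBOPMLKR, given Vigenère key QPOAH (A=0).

ERANUYAYLDB

Repeat the key across the ciphertext: QPOAHQPOAHQ
U(20)−Q(16): 4 → E
G(6)−P(15): -9≡17 → R
O(14)−O(14): 0 → A
N(13)−A(0): 13 → N
B(1)−H(7): -6≡20 → U
O(14)−Q(16): -2≡24 → Y
P(15)−P(15): 0 → A
M(12)−O(14): -2≡24 → Y
L(11)−A(0): 11 → L
K(10)−H(7): 3 → D
R(17)−Q(16): 1 → B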